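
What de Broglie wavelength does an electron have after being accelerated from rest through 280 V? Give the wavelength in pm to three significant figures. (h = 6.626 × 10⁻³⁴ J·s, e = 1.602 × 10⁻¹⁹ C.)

λ = 73.3 pm

KE = eV = 1.602 × 10⁻¹⁹ × 280.0 = 4.486 × 10⁻¹⁷ J.
p = √(2mKE) = √(2 × 9.109 × 10⁻³¹ × 4.486 × 10⁻¹⁷) = 9.040 × 10⁻²⁴ kg·m/s.
λ = h/p = 6.626 × 10⁻³⁴ / 9.040 × 10⁻²⁴ = 7.33 × 10⁻¹¹ m = 73.3 pm.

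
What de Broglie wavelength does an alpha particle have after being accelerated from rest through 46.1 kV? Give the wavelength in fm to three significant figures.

KE = 2eV = 2 × 1.602 × 10⁻¹⁹ × 4.610 × 10⁴ = 1.477 × 10⁻¹⁴ J.
p = √(2mKE) = √(2 × 6.645 × 10⁻²⁷ × 1.477 × 10⁻¹⁴) = 1.401 × 10⁻²⁰ kg·m/s.
λ = h/p = 6.626 × 10⁻³⁴ / 1.401 × 10⁻²⁰ = 4.73 × 10⁻¹⁴ m = 47.3 fm.

λ = 47.3 fm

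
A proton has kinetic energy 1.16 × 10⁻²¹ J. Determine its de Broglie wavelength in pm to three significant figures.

λ = 336 pm

p = √(2mKE) = √(2 × 1.673 × 10⁻²⁷ × 1.160 × 10⁻²¹) = 1.970 × 10⁻²⁴ kg·m/s.
λ = h/p = 6.626 × 10⁻³⁴ / 1.970 × 10⁻²⁴ = 3.36 × 10⁻¹⁰ m = 336 pm.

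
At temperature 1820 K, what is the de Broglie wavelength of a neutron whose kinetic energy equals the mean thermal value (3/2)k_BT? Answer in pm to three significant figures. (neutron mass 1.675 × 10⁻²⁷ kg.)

KE = (3/2)k_BT = 1.5 × 1.381 × 10⁻²³ × 1820 = 3.770 × 10⁻²⁰ J.
p = √(2mKE) = √(2 × 1.675 × 10⁻²⁷ × 3.770 × 10⁻²⁰) = 1.124 × 10⁻²³ kg·m/s.
λ = h/p = 5.90 × 10⁻¹¹ m = 59.0 pm.

λ = 59.0 pm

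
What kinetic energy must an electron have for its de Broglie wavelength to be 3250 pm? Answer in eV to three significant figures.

p = h/λ = 6.626 × 10⁻³⁴ / 3.250 × 10⁻⁹ = 2.039 × 10⁻²⁵ kg·m/s.
KE = p²/(2m) = (2.039 × 10⁻²⁵)² / (2 × 9.109 × 10⁻³¹) = 2.282 × 10⁻²⁰ J = 0.142 eV.

KE = 0.142 eV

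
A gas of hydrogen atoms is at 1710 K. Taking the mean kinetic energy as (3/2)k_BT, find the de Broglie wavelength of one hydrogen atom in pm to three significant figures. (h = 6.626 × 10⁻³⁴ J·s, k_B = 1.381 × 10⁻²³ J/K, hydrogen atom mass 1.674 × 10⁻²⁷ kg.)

KE = (3/2)k_BT = 1.5 × 1.381 × 10⁻²³ × 1710 = 3.542 × 10⁻²⁰ J.
p = √(2mKE) = √(2 × 1.674 × 10⁻²⁷ × 3.542 × 10⁻²⁰) = 1.089 × 10⁻²³ kg·m/s.
λ = h/p = 6.08 × 10⁻¹¹ m = 60.8 pm.

λ = 60.8 pm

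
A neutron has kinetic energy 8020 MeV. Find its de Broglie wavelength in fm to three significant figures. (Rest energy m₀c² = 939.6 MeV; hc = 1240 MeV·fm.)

Total energy E = KE + m₀c² = 8020 + 939.6 = 8959.6 MeV.
(pc)² = E² − (m₀c²)² = (8959.6)² − (939.6)² = 7.939 × 10⁷ MeV², so pc = 8910 MeV.
λ = hc/(pc) = 1240 MeV·fm / 8910 MeV = 0.139 fm.

λ = 0.139 fm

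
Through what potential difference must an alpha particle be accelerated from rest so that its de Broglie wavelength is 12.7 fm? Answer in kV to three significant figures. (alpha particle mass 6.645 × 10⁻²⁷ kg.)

p = h/λ = 6.626 × 10⁻³⁴ / 1.270 × 10⁻¹⁴ = 5.217 × 10⁻²⁰ kg·m/s.
KE = p²/(2m) = 2.048 × 10⁻¹³ J.
V = KE/2e = 2.048 × 10⁻¹³ / (2 × 1.602 × 10⁻¹⁹) = 639 kV.

V = 639 kV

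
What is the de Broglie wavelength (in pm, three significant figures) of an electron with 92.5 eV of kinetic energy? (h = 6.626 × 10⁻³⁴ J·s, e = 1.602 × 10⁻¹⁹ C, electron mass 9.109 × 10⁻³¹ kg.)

λ = 128 pm

KE = 92.5 eV = 1.482 × 10⁻¹⁷ J.
p = √(2mKE) = √(2 × 9.109 × 10⁻³¹ × 1.482 × 10⁻¹⁷) = 5.196 × 10⁻²⁴ kg·m/s.
λ = h/p = 6.626 × 10⁻³⁴ / 5.196 × 10⁻²⁴ = 1.28 × 10⁻¹⁰ m = 128 pm.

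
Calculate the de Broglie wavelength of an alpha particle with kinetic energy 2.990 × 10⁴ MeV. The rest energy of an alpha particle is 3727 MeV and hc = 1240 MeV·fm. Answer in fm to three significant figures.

λ = 0.0371 fm

Total energy E = KE + m₀c² = 2.990 × 10⁴ + 3727 = 33627 MeV.
(pc)² = E² − (m₀c²)² = (33627)² − (3727)² = 1.117 × 10⁹ MeV², so pc = 3.342 × 10⁴ MeV.
λ = hc/(pc) = 1240 MeV·fm / 3.342 × 10⁴ MeV = 0.0371 fm.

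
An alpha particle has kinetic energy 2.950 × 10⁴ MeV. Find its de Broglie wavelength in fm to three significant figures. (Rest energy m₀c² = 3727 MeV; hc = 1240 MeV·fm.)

Total energy E = KE + m₀c² = 2.950 × 10⁴ + 3727 = 33227 MeV.
(pc)² = E² − (m₀c²)² = (33227)² − (3727)² = 1.090 × 10⁹ MeV², so pc = 3.302 × 10⁴ MeV.
λ = hc/(pc) = 1240 MeV·fm / 3.302 × 10⁴ MeV = 0.0376 fm.

λ = 0.0376 fm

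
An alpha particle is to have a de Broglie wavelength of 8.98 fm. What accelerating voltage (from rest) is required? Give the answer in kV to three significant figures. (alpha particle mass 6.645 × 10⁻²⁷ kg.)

p = h/λ = 6.626 × 10⁻³⁴ / 8.980 × 10⁻¹⁵ = 7.379 × 10⁻²⁰ kg·m/s.
KE = p²/(2m) = 4.097 × 10⁻¹³ J.
V = KE/2e = 4.097 × 10⁻¹³ / (2 × 1.602 × 10⁻¹⁹) = 1280 kV.

V = 1280 kV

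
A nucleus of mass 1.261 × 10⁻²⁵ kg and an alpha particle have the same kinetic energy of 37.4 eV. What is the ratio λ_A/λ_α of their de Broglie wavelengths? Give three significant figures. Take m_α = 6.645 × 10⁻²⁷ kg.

At fixed KE, p = √(2mKE) so λ = h/p ∝ 1/√m.
λ_A/λ_α = √(m_α/m_A) = √(6.645 × 10⁻²⁷/1.261 × 10⁻²⁵) = √(0.05270) = 0.230.

λ_A/λ_α = 0.230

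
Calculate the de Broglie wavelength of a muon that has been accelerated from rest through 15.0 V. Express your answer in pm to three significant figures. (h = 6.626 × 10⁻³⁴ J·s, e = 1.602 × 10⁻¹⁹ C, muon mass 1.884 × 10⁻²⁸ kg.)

λ = 22.0 pm

KE = eV = 1.602 × 10⁻¹⁹ × 15.00 = 2.403 × 10⁻¹⁸ J.
p = √(2mKE) = √(2 × 1.884 × 10⁻²⁸ × 2.403 × 10⁻¹⁸) = 3.009 × 10⁻²³ kg·m/s.
λ = h/p = 6.626 × 10⁻³⁴ / 3.009 × 10⁻²³ = 2.20 × 10⁻¹¹ m = 22.0 pm.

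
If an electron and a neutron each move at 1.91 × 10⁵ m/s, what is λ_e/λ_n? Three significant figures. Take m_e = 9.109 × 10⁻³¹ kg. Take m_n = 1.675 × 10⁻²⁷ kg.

At fixed v, p = mv so λ = h/(mv) ∝ 1/m.
λ_e/λ_n = m_n/m_e = 1.675 × 10⁻²⁷/9.109 × 10⁻³¹ = 1840.

λ_e/λ_n = 1840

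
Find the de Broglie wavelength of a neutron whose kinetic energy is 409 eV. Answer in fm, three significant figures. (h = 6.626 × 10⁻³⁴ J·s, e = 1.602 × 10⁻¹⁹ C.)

KE = 409 eV = 6.552 × 10⁻¹⁷ J.
p = √(2mKE) = √(2 × 1.675 × 10⁻²⁷ × 6.552 × 10⁻¹⁷) = 4.685 × 10⁻²² kg·m/s.
λ = h/p = 6.626 × 10⁻³⁴ / 4.685 × 10⁻²² = 1.41 × 10⁻¹² m = 1410 fm.

λ = 1410 fm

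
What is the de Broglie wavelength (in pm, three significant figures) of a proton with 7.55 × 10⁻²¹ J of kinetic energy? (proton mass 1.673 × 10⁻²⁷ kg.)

λ = 132 pm

p = √(2mKE) = √(2 × 1.673 × 10⁻²⁷ × 7.550 × 10⁻²¹) = 5.026 × 10⁻²⁴ kg·m/s.
λ = h/p = 6.626 × 10⁻³⁴ / 5.026 × 10⁻²⁴ = 1.32 × 10⁻¹⁰ m = 132 pm.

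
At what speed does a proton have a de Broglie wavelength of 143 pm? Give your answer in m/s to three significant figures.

v = 2770 m/s

p = h/λ = 6.626 × 10⁻³⁴ / 1.430 × 10⁻¹⁰ = 4.634 × 10⁻²⁴ kg·m/s.
v = p/m = 4.634 × 10⁻²⁴ / 1.673 × 10⁻²⁷ = 2.77 × 10³ m/s = 2770 m/s.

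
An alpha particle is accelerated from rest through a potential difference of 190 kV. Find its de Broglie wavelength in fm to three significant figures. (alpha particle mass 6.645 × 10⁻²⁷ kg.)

KE = 2eV = 2 × 1.602 × 10⁻¹⁹ × 1.900 × 10⁵ = 6.088 × 10⁻¹⁴ J.
p = √(2mKE) = √(2 × 6.645 × 10⁻²⁷ × 6.088 × 10⁻¹⁴) = 2.844 × 10⁻²⁰ kg·m/s.
λ = h/p = 6.626 × 10⁻³⁴ / 2.844 × 10⁻²⁰ = 2.33 × 10⁻¹⁴ m = 23.3 fm.

λ = 23.3 fm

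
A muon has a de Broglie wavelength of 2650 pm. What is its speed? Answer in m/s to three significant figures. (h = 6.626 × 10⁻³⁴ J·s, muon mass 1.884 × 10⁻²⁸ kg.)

v = 1330 m/s

p = h/λ = 6.626 × 10⁻³⁴ / 2.650 × 10⁻⁹ = 2.500 × 10⁻²⁵ kg·m/s.
v = p/m = 2.500 × 10⁻²⁵ / 1.884 × 10⁻²⁸ = 1.33 × 10³ m/s = 1330 m/s.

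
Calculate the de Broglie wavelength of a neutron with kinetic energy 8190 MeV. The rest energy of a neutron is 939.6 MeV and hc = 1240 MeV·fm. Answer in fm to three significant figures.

λ = 0.137 fm

Total energy E = KE + m₀c² = 8190 + 939.6 = 9129.6 MeV.
(pc)² = E² − (m₀c²)² = (9129.6)² − (939.6)² = 8.247 × 10⁷ MeV², so pc = 9081 MeV.
λ = hc/(pc) = 1240 MeV·fm / 9081 MeV = 0.137 fm.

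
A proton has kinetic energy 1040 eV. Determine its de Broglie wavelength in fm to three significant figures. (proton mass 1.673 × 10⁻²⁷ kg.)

λ = 887 fm

KE = 1040 eV = 1.666 × 10⁻¹⁶ J.
p = √(2mKE) = √(2 × 1.673 × 10⁻²⁷ × 1.666 × 10⁻¹⁶) = 7.466 × 10⁻²² kg·m/s.
λ = h/p = 6.626 × 10⁻³⁴ / 7.466 × 10⁻²² = 8.87 × 10⁻¹³ m = 887 fm.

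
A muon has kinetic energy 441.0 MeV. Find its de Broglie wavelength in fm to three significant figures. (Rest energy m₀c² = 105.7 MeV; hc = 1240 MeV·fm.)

Total energy E = KE + m₀c² = 441.0 + 105.7 = 546.7 MeV.
(pc)² = E² − (m₀c²)² = (546.7)² − (105.7)² = 2.877 × 10⁵ MeV², so pc = 536.4 MeV.
λ = hc/(pc) = 1240 MeV·fm / 536.4 MeV = 2.31 fm.

λ = 2.31 fm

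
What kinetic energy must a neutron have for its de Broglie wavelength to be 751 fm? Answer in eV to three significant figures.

p = h/λ = 6.626 × 10⁻³⁴ / 7.510 × 10⁻¹³ = 8.823 × 10⁻²² kg·m/s.
KE = p²/(2m) = (8.823 × 10⁻²²)² / (2 × 1.675 × 10⁻²⁷) = 2.324 × 10⁻¹⁶ J = 1450 eV.

KE = 1450 eV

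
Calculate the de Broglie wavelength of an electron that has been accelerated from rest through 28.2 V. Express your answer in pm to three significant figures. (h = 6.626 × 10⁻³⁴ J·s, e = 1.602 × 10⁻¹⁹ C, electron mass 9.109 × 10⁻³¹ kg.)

λ = 231 pm

KE = eV = 1.602 × 10⁻¹⁹ × 28.20 = 4.518 × 10⁻¹⁸ J.
p = √(2mKE) = √(2 × 9.109 × 10⁻³¹ × 4.518 × 10⁻¹⁸) = 2.869 × 10⁻²⁴ kg·m/s.
λ = h/p = 6.626 × 10⁻³⁴ / 2.869 × 10⁻²⁴ = 2.31 × 10⁻¹⁰ m = 231 pm.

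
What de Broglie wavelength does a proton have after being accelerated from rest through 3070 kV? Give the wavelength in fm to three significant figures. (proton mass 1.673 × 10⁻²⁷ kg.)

KE = eV = 1.602 × 10⁻¹⁹ × 3.070 × 10⁶ = 4.918 × 10⁻¹³ J.
p = √(2mKE) = √(2 × 1.673 × 10⁻²⁷ × 4.918 × 10⁻¹³) = 4.057 × 10⁻²⁰ kg·m/s.
λ = h/p = 6.626 × 10⁻³⁴ / 4.057 × 10⁻²⁰ = 1.63 × 10⁻¹⁴ m = 16.3 fm.

λ = 16.3 fm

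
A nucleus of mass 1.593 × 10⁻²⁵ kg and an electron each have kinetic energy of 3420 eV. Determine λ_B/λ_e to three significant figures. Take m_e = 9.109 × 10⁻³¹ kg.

At fixed KE, p = √(2mKE) so λ = h/p ∝ 1/√m.
λ_B/λ_e = √(m_e/m_B) = √(9.109 × 10⁻³¹/1.593 × 10⁻²⁵) = √(5.718 × 10⁻⁶) = 2.39 × 10⁻³.

λ_B/λ_e = 2.39 × 10⁻³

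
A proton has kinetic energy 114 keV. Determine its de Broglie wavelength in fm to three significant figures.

KE = 114 keV = 1.826 × 10⁻¹⁴ J.
p = √(2mKE) = √(2 × 1.673 × 10⁻²⁷ × 1.826 × 10⁻¹⁴) = 7.817 × 10⁻²¹ kg·m/s.
λ = h/p = 6.626 × 10⁻³⁴ / 7.817 × 10⁻²¹ = 8.48 × 10⁻¹⁴ m = 84.8 fm.

λ = 84.8 fm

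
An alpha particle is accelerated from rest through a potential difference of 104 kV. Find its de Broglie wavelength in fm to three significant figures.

KE = 2eV = 2 × 1.602 × 10⁻¹⁹ × 1.040 × 10⁵ = 3.332 × 10⁻¹⁴ J.
p = √(2mKE) = √(2 × 6.645 × 10⁻²⁷ × 3.332 × 10⁻¹⁴) = 2.104 × 10⁻²⁰ kg·m/s.
λ = h/p = 6.626 × 10⁻³⁴ / 2.104 × 10⁻²⁰ = 3.15 × 10⁻¹⁴ m = 31.5 fm.

λ = 31.5 fm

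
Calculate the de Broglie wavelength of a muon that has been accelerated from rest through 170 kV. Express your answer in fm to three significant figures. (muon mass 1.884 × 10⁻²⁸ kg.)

λ = 207 fm

KE = eV = 1.602 × 10⁻¹⁹ × 1.700 × 10⁵ = 2.723 × 10⁻¹⁴ J.
p = √(2mKE) = √(2 × 1.884 × 10⁻²⁸ × 2.723 × 10⁻¹⁴) = 3.203 × 10⁻²¹ kg·m/s.
λ = h/p = 6.626 × 10⁻³⁴ / 3.203 × 10⁻²¹ = 2.07 × 10⁻¹³ m = 207 fm.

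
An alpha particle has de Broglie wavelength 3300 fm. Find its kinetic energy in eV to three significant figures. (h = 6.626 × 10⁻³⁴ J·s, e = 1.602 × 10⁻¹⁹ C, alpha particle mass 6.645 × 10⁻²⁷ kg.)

KE = 18.9 eV

p = h/λ = 6.626 × 10⁻³⁴ / 3.300 × 10⁻¹² = 2.008 × 10⁻²² kg·m/s.
KE = p²/(2m) = (2.008 × 10⁻²²)² / (2 × 6.645 × 10⁻²⁷) = 3.034 × 10⁻¹⁸ J = 18.9 eV.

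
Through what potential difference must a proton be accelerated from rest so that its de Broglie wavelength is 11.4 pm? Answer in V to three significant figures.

p = h/λ = 6.626 × 10⁻³⁴ / 1.140 × 10⁻¹¹ = 5.812 × 10⁻²³ kg·m/s.
KE = p²/(2m) = 1.010 × 10⁻¹⁸ J.
V = KE/e = 1.010 × 10⁻¹⁸ / (1.602 × 10⁻¹⁹) = 6.30 V.

V = 6.30 V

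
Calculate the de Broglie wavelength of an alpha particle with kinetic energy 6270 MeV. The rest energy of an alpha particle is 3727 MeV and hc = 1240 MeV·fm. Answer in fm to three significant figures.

λ = 0.134 fm

Total energy E = KE + m₀c² = 6270 + 3727 = 9997 MeV.
(pc)² = E² − (m₀c²)² = (9997)² − (3727)² = 8.605 × 10⁷ MeV², so pc = 9276 MeV.
λ = hc/(pc) = 1240 MeV·fm / 9276 MeV = 0.134 fm.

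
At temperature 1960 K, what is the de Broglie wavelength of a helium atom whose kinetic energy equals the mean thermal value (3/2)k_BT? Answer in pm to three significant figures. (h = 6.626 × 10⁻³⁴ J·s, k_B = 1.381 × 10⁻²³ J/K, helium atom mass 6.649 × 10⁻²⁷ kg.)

λ = 28.5 pm

KE = (3/2)k_BT = 1.5 × 1.381 × 10⁻²³ × 1960 = 4.060 × 10⁻²⁰ J.
p = √(2mKE) = √(2 × 6.649 × 10⁻²⁷ × 4.060 × 10⁻²⁰) = 2.324 × 10⁻²³ kg·m/s.
λ = h/p = 2.85 × 10⁻¹¹ m = 28.5 pm.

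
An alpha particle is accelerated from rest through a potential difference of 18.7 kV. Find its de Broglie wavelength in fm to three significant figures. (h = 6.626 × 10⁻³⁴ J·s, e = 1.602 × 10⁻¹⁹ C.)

λ = 74.3 fm

KE = 2eV = 2 × 1.602 × 10⁻¹⁹ × 1.870 × 10⁴ = 5.991 × 10⁻¹⁵ J.
p = √(2mKE) = √(2 × 6.645 × 10⁻²⁷ × 5.991 × 10⁻¹⁵) = 8.923 × 10⁻²¹ kg·m/s.
λ = h/p = 6.626 × 10⁻³⁴ / 8.923 × 10⁻²¹ = 7.43 × 10⁻¹⁴ m = 74.3 fm.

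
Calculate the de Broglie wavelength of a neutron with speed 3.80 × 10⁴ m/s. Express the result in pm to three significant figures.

p = mv = 1.675 × 10⁻²⁷ × 3.80 × 10⁴ = 6.365 × 10⁻²³ kg·m/s.
λ = h/p = 6.626 × 10⁻³⁴ / 6.365 × 10⁻²³ = 1.04 × 10⁻¹¹ m = 10.4 pm.

λ = 10.4 pm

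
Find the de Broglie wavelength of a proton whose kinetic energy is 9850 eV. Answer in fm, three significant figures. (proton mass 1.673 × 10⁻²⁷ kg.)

λ = 288 fm

KE = 9850 eV = 1.578 × 10⁻¹⁵ J.
p = √(2mKE) = √(2 × 1.673 × 10⁻²⁷ × 1.578 × 10⁻¹⁵) = 2.298 × 10⁻²¹ kg·m/s.
λ = h/p = 6.626 × 10⁻³⁴ / 2.298 × 10⁻²¹ = 2.88 × 10⁻¹³ m = 288 fm.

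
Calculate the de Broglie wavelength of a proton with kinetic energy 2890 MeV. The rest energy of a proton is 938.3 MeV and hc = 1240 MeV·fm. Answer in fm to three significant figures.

Total energy E = KE + m₀c² = 2890 + 938.3 = 3828.3 MeV.
(pc)² = E² − (m₀c²)² = (3828.3)² − (938.3)² = 1.378 × 10⁷ MeV², so pc = 3712 MeV.
λ = hc/(pc) = 1240 MeV·fm / 3712 MeV = 0.334 fm.

λ = 0.334 fm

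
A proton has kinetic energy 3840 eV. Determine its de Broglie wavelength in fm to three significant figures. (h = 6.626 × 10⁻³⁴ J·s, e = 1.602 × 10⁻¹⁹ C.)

λ = 462 fm

KE = 3840 eV = 6.152 × 10⁻¹⁶ J.
p = √(2mKE) = √(2 × 1.673 × 10⁻²⁷ × 6.152 × 10⁻¹⁶) = 1.435 × 10⁻²¹ kg·m/s.
λ = h/p = 6.626 × 10⁻³⁴ / 1.435 × 10⁻²¹ = 4.62 × 10⁻¹³ m = 462 fm.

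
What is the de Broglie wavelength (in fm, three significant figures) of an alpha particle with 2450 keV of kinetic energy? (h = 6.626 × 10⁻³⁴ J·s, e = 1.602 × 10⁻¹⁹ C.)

λ = 9.17 fm

KE = 2450 keV = 3.925 × 10⁻¹³ J.
p = √(2mKE) = √(2 × 6.645 × 10⁻²⁷ × 3.925 × 10⁻¹³) = 7.222 × 10⁻²⁰ kg·m/s.
λ = h/p = 6.626 × 10⁻³⁴ / 7.222 × 10⁻²⁰ = 9.17 × 10⁻¹⁵ m = 9.17 fm.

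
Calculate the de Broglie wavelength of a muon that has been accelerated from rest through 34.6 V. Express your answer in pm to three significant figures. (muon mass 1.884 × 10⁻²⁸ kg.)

KE = eV = 1.602 × 10⁻¹⁹ × 34.60 = 5.543 × 10⁻¹⁸ J.
p = √(2mKE) = √(2 × 1.884 × 10⁻²⁸ × 5.543 × 10⁻¹⁸) = 4.570 × 10⁻²³ kg·m/s.
λ = h/p = 6.626 × 10⁻³⁴ / 4.570 × 10⁻²³ = 1.45 × 10⁻¹¹ m = 14.5 pm.

λ = 14.5 pm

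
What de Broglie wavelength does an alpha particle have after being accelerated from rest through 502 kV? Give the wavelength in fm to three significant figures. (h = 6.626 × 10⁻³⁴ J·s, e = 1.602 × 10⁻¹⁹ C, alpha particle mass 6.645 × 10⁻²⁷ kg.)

λ = 14.3 fm

KE = 2eV = 2 × 1.602 × 10⁻¹⁹ × 5.020 × 10⁵ = 1.608 × 10⁻¹³ J.
p = √(2mKE) = √(2 × 6.645 × 10⁻²⁷ × 1.608 × 10⁻¹³) = 4.623 × 10⁻²⁰ kg·m/s.
λ = h/p = 6.626 × 10⁻³⁴ / 4.623 × 10⁻²⁰ = 1.43 × 10⁻¹⁴ m = 14.3 fm.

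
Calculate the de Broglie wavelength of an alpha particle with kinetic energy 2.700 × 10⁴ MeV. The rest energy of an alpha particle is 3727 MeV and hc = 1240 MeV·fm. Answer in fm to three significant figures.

Total energy E = KE + m₀c² = 2.700 × 10⁴ + 3727 = 30727 MeV.
(pc)² = E² − (m₀c²)² = (30727)² − (3727)² = 9.303 × 10⁸ MeV², so pc = 3.050 × 10⁴ MeV.
λ = hc/(pc) = 1240 MeV·fm / 3.050 × 10⁴ MeV = 0.0407 fm.

λ = 0.0407 fm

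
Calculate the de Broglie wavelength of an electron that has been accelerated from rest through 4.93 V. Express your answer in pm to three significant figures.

λ = 552 pm

KE = eV = 1.602 × 10⁻¹⁹ × 4.930 = 7.898 × 10⁻¹⁹ J.
p = √(2mKE) = √(2 × 9.109 × 10⁻³¹ × 7.898 × 10⁻¹⁹) = 1.200 × 10⁻²⁴ kg·m/s.
λ = h/p = 6.626 × 10⁻³⁴ / 1.200 × 10⁻²⁴ = 5.52 × 10⁻¹⁰ m = 552 pm.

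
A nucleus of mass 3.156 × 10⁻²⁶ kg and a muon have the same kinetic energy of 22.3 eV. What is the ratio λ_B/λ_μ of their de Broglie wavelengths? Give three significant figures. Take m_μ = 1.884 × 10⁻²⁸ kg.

λ_B/λ_μ = 0.0773

At fixed KE, p = √(2mKE) so λ = h/p ∝ 1/√m.
λ_B/λ_μ = √(m_μ/m_B) = √(1.884 × 10⁻²⁸/3.156 × 10⁻²⁶) = √(5.970 × 10⁻³) = 0.0773.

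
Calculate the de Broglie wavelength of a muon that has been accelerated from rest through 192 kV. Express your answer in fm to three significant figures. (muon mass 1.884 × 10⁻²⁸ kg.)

λ = 195 fm

KE = eV = 1.602 × 10⁻¹⁹ × 1.920 × 10⁵ = 3.076 × 10⁻¹⁴ J.
p = √(2mKE) = √(2 × 1.884 × 10⁻²⁸ × 3.076 × 10⁻¹⁴) = 3.404 × 10⁻²¹ kg·m/s.
λ = h/p = 6.626 × 10⁻³⁴ / 3.404 × 10⁻²¹ = 1.95 × 10⁻¹³ m = 195 fm.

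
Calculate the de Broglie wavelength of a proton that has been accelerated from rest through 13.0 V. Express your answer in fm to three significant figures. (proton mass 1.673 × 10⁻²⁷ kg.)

λ = 7940 fm

KE = eV = 1.602 × 10⁻¹⁹ × 13.00 = 2.083 × 10⁻¹⁸ J.
p = √(2mKE) = √(2 × 1.673 × 10⁻²⁷ × 2.083 × 10⁻¹⁸) = 8.348 × 10⁻²³ kg·m/s.
λ = h/p = 6.626 × 10⁻³⁴ / 8.348 × 10⁻²³ = 7.94 × 10⁻¹² m = 7940 fm.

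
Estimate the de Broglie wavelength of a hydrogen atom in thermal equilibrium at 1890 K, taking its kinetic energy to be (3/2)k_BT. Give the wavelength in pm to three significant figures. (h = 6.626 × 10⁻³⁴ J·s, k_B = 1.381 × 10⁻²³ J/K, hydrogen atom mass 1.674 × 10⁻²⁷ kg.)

λ = 57.9 pm

KE = (3/2)k_BT = 1.5 × 1.381 × 10⁻²³ × 1890 = 3.915 × 10⁻²⁰ J.
p = √(2mKE) = √(2 × 1.674 × 10⁻²⁷ × 3.915 × 10⁻²⁰) = 1.145 × 10⁻²³ kg·m/s.
λ = h/p = 5.79 × 10⁻¹¹ m = 57.9 pm.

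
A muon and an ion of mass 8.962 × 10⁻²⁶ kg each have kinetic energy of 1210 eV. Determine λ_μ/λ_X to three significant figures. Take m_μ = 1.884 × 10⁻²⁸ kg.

At fixed KE, p = √(2mKE) so λ = h/p ∝ 1/√m.
λ_μ/λ_X = √(m_X/m_μ) = √(8.962 × 10⁻²⁶/1.884 × 10⁻²⁸) = √(475.7) = 21.8.

λ_μ/λ_X = 21.8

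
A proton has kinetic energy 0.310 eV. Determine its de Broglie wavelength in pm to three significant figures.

λ = 51.4 pm

KE = 0.310 eV = 4.966 × 10⁻²⁰ J.
p = √(2mKE) = √(2 × 1.673 × 10⁻²⁷ × 4.966 × 10⁻²⁰) = 1.289 × 10⁻²³ kg·m/s.
λ = h/p = 6.626 × 10⁻³⁴ / 1.289 × 10⁻²³ = 5.14 × 10⁻¹¹ m = 51.4 pm.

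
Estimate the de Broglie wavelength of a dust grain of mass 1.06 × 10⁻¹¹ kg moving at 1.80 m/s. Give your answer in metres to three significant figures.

p = mv = 1.06 × 10⁻¹¹ × 1.80 = 1.908 × 10⁻¹¹ kg·m/s.
λ = h/p = 6.626 × 10⁻³⁴ / 1.908 × 10⁻¹¹ = 3.47 × 10⁻²³ m.

λ = 3.47 × 10⁻²³ m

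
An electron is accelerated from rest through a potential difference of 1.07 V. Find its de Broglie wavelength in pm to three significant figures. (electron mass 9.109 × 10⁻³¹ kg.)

KE = eV = 1.602 × 10⁻¹⁹ × 1.070 = 1.714 × 10⁻¹⁹ J.
p = √(2mKE) = √(2 × 9.109 × 10⁻³¹ × 1.714 × 10⁻¹⁹) = 5.588 × 10⁻²⁵ kg·m/s.
λ = h/p = 6.626 × 10⁻³⁴ / 5.588 × 10⁻²⁵ = 1.19 × 10⁻⁹ m = 1190 pm.

λ = 1190 pm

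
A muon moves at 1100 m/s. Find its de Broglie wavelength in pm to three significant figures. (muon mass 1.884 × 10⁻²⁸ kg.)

p = mv = 1.884 × 10⁻²⁸ × 1100 = 2.072 × 10⁻²⁵ kg·m/s.
λ = h/p = 6.626 × 10⁻³⁴ / 2.072 × 10⁻²⁵ = 3.20 × 10⁻⁹ m = 3200 pm.

λ = 3200 pm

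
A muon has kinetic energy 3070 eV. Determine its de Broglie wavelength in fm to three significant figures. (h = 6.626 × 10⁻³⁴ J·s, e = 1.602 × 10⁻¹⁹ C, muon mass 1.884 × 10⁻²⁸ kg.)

KE = 3070 eV = 4.918 × 10⁻¹⁶ J.
p = √(2mKE) = √(2 × 1.884 × 10⁻²⁸ × 4.918 × 10⁻¹⁶) = 4.305 × 10⁻²² kg·m/s.
λ = h/p = 6.626 × 10⁻³⁴ / 4.305 × 10⁻²² = 1.54 × 10⁻¹² m = 1540 fm.

λ = 1540 fm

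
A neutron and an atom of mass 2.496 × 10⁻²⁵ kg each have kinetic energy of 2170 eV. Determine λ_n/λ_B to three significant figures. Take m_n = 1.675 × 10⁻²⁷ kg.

λ_n/λ_B = 12.2

At fixed KE, p = √(2mKE) so λ = h/p ∝ 1/√m.
λ_n/λ_B = √(m_B/m_n) = √(2.496 × 10⁻²⁵/1.675 × 10⁻²⁷) = √(149.0) = 12.2.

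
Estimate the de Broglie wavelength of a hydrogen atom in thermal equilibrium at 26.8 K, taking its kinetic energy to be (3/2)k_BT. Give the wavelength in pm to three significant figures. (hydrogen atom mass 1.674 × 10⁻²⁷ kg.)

λ = 486 pm

KE = (3/2)k_BT = 1.5 × 1.381 × 10⁻²³ × 26.8 = 5.552 × 10⁻²² J.
p = √(2mKE) = √(2 × 1.674 × 10⁻²⁷ × 5.552 × 10⁻²²) = 1.363 × 10⁻²⁴ kg·m/s.
λ = h/p = 4.86 × 10⁻¹⁰ m = 486 pm.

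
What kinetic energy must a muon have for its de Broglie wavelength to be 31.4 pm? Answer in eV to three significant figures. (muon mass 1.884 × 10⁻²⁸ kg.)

KE = 7.38 eV

p = h/λ = 6.626 × 10⁻³⁴ / 3.140 × 10⁻¹¹ = 2.110 × 10⁻²³ kg·m/s.
KE = p²/(2m) = (2.110 × 10⁻²³)² / (2 × 1.884 × 10⁻²⁸) = 1.182 × 10⁻¹⁸ J = 7.38 eV.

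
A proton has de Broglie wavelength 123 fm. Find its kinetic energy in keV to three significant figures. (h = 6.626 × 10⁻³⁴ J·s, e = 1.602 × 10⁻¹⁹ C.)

p = h/λ = 6.626 × 10⁻³⁴ / 1.230 × 10⁻¹³ = 5.387 × 10⁻²¹ kg·m/s.
KE = p²/(2m) = (5.387 × 10⁻²¹)² / (2 × 1.673 × 10⁻²⁷) = 8.673 × 10⁻¹⁵ J = 54.1 keV.

KE = 54.1 keV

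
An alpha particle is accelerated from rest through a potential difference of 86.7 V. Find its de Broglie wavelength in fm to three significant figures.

λ = 1090 fm

KE = 2eV = 2 × 1.602 × 10⁻¹⁹ × 86.70 = 2.778 × 10⁻¹⁷ J.
p = √(2mKE) = √(2 × 6.645 × 10⁻²⁷ × 2.778 × 10⁻¹⁷) = 6.076 × 10⁻²² kg·m/s.
λ = h/p = 6.626 × 10⁻³⁴ / 6.076 × 10⁻²² = 1.09 × 10⁻¹² m = 1090 fm.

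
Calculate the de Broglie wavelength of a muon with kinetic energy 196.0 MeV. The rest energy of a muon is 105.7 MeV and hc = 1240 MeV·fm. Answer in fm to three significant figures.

Total energy E = KE + m₀c² = 196.0 + 105.7 = 301.7 MeV.
(pc)² = E² − (m₀c²)² = (301.7)² − (105.7)² = 7.985 × 10⁴ MeV², so pc = 282.6 MeV.
λ = hc/(pc) = 1240 MeV·fm / 282.6 MeV = 4.39 fm.

λ = 4.39 fm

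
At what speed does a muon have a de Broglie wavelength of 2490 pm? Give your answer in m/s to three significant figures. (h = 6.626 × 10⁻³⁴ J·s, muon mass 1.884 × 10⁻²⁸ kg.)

p = h/λ = 6.626 × 10⁻³⁴ / 2.490 × 10⁻⁹ = 2.661 × 10⁻²⁵ kg·m/s.
v = p/m = 2.661 × 10⁻²⁵ / 1.884 × 10⁻²⁸ = 1.41 × 10³ m/s = 1410 m/s.

v = 1410 m/s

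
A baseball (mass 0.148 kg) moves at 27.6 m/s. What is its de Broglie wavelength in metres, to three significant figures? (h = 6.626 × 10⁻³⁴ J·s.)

p = mv = 0.148 × 27.6 = 4.085 kg·m/s.
λ = h/p = 6.626 × 10⁻³⁴ / 4.085 = 1.62 × 10⁻³⁴ m.

λ = 1.62 × 10⁻³⁴ m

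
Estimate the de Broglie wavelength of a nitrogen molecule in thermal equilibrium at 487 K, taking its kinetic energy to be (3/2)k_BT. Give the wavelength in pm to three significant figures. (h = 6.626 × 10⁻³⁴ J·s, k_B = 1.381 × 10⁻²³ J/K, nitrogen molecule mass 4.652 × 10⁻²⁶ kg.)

KE = (3/2)k_BT = 1.5 × 1.381 × 10⁻²³ × 487 = 1.009 × 10⁻²⁰ J.
p = √(2mKE) = √(2 × 4.652 × 10⁻²⁶ × 1.009 × 10⁻²⁰) = 3.064 × 10⁻²³ kg·m/s.
λ = h/p = 2.16 × 10⁻¹¹ m = 21.6 pm.

λ = 21.6 pm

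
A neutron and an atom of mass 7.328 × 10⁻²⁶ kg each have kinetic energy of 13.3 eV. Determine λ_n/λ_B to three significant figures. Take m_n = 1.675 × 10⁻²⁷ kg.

λ_n/λ_B = 6.61

At fixed KE, p = √(2mKE) so λ = h/p ∝ 1/√m.
λ_n/λ_B = √(m_B/m_n) = √(7.328 × 10⁻²⁶/1.675 × 10⁻²⁷) = √(43.75) = 6.61.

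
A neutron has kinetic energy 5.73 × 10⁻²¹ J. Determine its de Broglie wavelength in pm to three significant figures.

p = √(2mKE) = √(2 × 1.675 × 10⁻²⁷ × 5.730 × 10⁻²¹) = 4.381 × 10⁻²⁴ kg·m/s.
λ = h/p = 6.626 × 10⁻³⁴ / 4.381 × 10⁻²⁴ = 1.51 × 10⁻¹⁰ m = 151 pm.

λ = 151 pm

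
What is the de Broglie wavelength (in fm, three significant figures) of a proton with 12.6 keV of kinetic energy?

KE = 12.6 keV = 2.019 × 10⁻¹⁵ J.
p = √(2mKE) = √(2 × 1.673 × 10⁻²⁷ × 2.019 × 10⁻¹⁵) = 2.599 × 10⁻²¹ kg·m/s.
λ = h/p = 6.626 × 10⁻³⁴ / 2.599 × 10⁻²¹ = 2.55 × 10⁻¹³ m = 255 fm.

λ = 255 fm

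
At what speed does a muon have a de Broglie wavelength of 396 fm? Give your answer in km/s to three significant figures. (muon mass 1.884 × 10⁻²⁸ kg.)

v = 8880 km/s

p = h/λ = 6.626 × 10⁻³⁴ / 3.960 × 10⁻¹³ = 1.673 × 10⁻²¹ kg·m/s.
v = p/m = 1.673 × 10⁻²¹ / 1.884 × 10⁻²⁸ = 8.88 × 10⁶ m/s = 8880 km/s.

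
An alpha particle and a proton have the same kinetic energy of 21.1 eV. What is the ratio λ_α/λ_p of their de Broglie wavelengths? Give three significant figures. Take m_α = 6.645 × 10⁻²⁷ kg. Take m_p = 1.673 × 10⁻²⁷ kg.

At fixed KE, p = √(2mKE) so λ = h/p ∝ 1/√m.
λ_α/λ_p = √(m_p/m_α) = √(1.673 × 10⁻²⁷/6.645 × 10⁻²⁷) = √(0.2518) = 0.502.

λ_α/λ_p = 0.502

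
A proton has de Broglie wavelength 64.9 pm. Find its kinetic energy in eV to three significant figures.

p = h/λ = 6.626 × 10⁻³⁴ / 6.490 × 10⁻¹¹ = 1.021 × 10⁻²³ kg·m/s.
KE = p²/(2m) = (1.021 × 10⁻²³)² / (2 × 1.673 × 10⁻²⁷) = 3.115 × 10⁻²⁰ J = 0.194 eV.

KE = 0.194 eV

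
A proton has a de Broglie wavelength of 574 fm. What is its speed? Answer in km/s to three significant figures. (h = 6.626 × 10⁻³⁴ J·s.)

v = 690 km/s

p = h/λ = 6.626 × 10⁻³⁴ / 5.740 × 10⁻¹³ = 1.154 × 10⁻²¹ kg·m/s.
v = p/m = 1.154 × 10⁻²¹ / 1.673 × 10⁻²⁷ = 6.90 × 10⁵ m/s = 690 km/s.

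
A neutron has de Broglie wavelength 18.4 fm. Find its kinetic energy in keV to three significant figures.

KE = 2420 keV

p = h/λ = 6.626 × 10⁻³⁴ / 1.840 × 10⁻¹⁴ = 3.601 × 10⁻²⁰ kg·m/s.
KE = p²/(2m) = (3.601 × 10⁻²⁰)² / (2 × 1.675 × 10⁻²⁷) = 3.871 × 10⁻¹³ J = 2420 keV.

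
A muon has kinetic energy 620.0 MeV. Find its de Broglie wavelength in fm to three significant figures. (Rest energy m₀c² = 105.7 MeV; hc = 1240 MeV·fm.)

λ = 1.73 fm

Total energy E = KE + m₀c² = 620.0 + 105.7 = 725.7 MeV.
(pc)² = E² − (m₀c²)² = (725.7)² − (105.7)² = 5.155 × 10⁵ MeV², so pc = 718.0 MeV.
λ = hc/(pc) = 1240 MeV·fm / 718.0 MeV = 1.73 fm.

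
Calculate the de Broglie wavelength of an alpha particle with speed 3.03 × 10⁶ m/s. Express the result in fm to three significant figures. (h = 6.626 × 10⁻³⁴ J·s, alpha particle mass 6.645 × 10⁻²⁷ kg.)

p = mv = 6.645 × 10⁻²⁷ × 3.03 × 10⁶ = 2.013 × 10⁻²⁰ kg·m/s.
λ = h/p = 6.626 × 10⁻³⁴ / 2.013 × 10⁻²⁰ = 3.29 × 10⁻¹⁴ m = 32.9 fm.

λ = 32.9 fm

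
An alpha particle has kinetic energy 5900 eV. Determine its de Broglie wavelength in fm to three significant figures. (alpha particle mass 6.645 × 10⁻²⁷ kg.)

λ = 187 fm

KE = 5900 eV = 9.452 × 10⁻¹⁶ J.
p = √(2mKE) = √(2 × 6.645 × 10⁻²⁷ × 9.452 × 10⁻¹⁶) = 3.544 × 10⁻²¹ kg·m/s.
λ = h/p = 6.626 × 10⁻³⁴ / 3.544 × 10⁻²¹ = 1.87 × 10⁻¹³ m = 187 fm.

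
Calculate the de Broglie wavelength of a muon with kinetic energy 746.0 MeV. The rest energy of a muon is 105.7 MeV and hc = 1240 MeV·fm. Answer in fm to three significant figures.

λ = 1.47 fm

Total energy E = KE + m₀c² = 746.0 + 105.7 = 851.7 MeV.
(pc)² = E² − (m₀c²)² = (851.7)² − (105.7)² = 7.142 × 10⁵ MeV², so pc = 845.1 MeV.
λ = hc/(pc) = 1240 MeV·fm / 845.1 MeV = 1.47 fm.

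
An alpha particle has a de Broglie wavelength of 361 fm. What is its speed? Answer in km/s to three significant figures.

p = h/λ = 6.626 × 10⁻³⁴ / 3.610 × 10⁻¹³ = 1.835 × 10⁻²¹ kg·m/s.
v = p/m = 1.835 × 10⁻²¹ / 6.645 × 10⁻²⁷ = 2.76 × 10⁵ m/s = 276 km/s.

v = 276 km/s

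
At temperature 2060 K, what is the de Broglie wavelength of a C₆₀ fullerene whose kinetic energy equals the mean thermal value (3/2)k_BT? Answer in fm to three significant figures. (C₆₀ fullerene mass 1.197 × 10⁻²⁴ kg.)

λ = 2070 fm

KE = (3/2)k_BT = 1.5 × 1.381 × 10⁻²³ × 2060 = 4.267 × 10⁻²⁰ J.
p = √(2mKE) = √(2 × 1.197 × 10⁻²⁴ × 4.267 × 10⁻²⁰) = 3.196 × 10⁻²² kg·m/s.
λ = h/p = 2.07 × 10⁻¹² m = 2070 fm.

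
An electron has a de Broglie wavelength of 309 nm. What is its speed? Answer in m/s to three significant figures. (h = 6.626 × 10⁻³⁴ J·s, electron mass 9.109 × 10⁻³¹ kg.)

v = 2350 m/s

p = h/λ = 6.626 × 10⁻³⁴ / 3.090 × 10⁻⁷ = 2.144 × 10⁻²⁷ kg·m/s.
v = p/m = 2.144 × 10⁻²⁷ / 9.109 × 10⁻³¹ = 2.35 × 10³ m/s = 2350 m/s.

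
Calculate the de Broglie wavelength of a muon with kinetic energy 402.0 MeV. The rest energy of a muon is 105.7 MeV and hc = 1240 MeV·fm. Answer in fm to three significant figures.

λ = 2.50 fm

Total energy E = KE + m₀c² = 402.0 + 105.7 = 507.7 MeV.
(pc)² = E² − (m₀c²)² = (507.7)² − (105.7)² = 2.466 × 10⁵ MeV², so pc = 496.6 MeV.
λ = hc/(pc) = 1240 MeV·fm / 496.6 MeV = 2.50 fm.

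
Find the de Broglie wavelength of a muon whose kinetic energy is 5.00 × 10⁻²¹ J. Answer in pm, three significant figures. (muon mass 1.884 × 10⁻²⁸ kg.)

λ = 483 pm

p = √(2mKE) = √(2 × 1.884 × 10⁻²⁸ × 5.000 × 10⁻²¹) = 1.373 × 10⁻²⁴ kg·m/s.
λ = h/p = 6.626 × 10⁻³⁴ / 1.373 × 10⁻²⁴ = 4.83 × 10⁻¹⁰ m = 483 pm.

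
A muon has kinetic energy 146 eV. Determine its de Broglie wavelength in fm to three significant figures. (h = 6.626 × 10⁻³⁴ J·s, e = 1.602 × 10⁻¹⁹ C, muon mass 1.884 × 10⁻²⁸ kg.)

KE = 146 eV = 2.339 × 10⁻¹⁷ J.
p = √(2mKE) = √(2 × 1.884 × 10⁻²⁸ × 2.339 × 10⁻¹⁷) = 9.388 × 10⁻²³ kg·m/s.
λ = h/p = 6.626 × 10⁻³⁴ / 9.388 × 10⁻²³ = 7.06 × 10⁻¹² m = 7060 fm.

λ = 7060 fm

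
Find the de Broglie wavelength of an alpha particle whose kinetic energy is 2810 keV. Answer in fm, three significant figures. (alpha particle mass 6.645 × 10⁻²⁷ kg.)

KE = 2810 keV = 4.502 × 10⁻¹³ J.
p = √(2mKE) = √(2 × 6.645 × 10⁻²⁷ × 4.502 × 10⁻¹³) = 7.735 × 10⁻²⁰ kg·m/s.
λ = h/p = 6.626 × 10⁻³⁴ / 7.735 × 10⁻²⁰ = 8.57 × 10⁻¹⁵ m = 8.57 fm.

λ = 8.57 fm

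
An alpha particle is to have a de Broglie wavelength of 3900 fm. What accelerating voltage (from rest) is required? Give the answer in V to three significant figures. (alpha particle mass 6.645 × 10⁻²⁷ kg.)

V = 6.78 V

p = h/λ = 6.626 × 10⁻³⁴ / 3.900 × 10⁻¹² = 1.699 × 10⁻²² kg·m/s.
KE = p²/(2m) = 2.172 × 10⁻¹⁸ J.
V = KE/2e = 2.172 × 10⁻¹⁸ / (2 × 1.602 × 10⁻¹⁹) = 6.78 V.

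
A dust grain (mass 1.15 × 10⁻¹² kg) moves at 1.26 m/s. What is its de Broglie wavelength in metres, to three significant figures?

λ = 4.57 × 10⁻²² m

p = mv = 1.15 × 10⁻¹² × 1.26 = 1.449 × 10⁻¹² kg·m/s.
λ = h/p = 6.626 × 10⁻³⁴ / 1.449 × 10⁻¹² = 4.57 × 10⁻²² m.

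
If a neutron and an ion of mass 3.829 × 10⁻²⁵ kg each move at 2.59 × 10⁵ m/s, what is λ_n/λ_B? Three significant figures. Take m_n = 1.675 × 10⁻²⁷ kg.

λ_n/λ_B = 229

At fixed v, p = mv so λ = h/(mv) ∝ 1/m.
λ_n/λ_B = m_B/m_n = 3.829 × 10⁻²⁵/1.675 × 10⁻²⁷ = 229.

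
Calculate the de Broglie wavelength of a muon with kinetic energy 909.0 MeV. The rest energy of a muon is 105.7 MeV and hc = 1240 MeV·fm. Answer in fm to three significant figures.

Total energy E = KE + m₀c² = 909.0 + 105.7 = 1014.7 MeV.
(pc)² = E² − (m₀c²)² = (1014.7)² − (105.7)² = 1.018 × 10⁶ MeV², so pc = 1009 MeV.
λ = hc/(pc) = 1240 MeV·fm / 1009 MeV = 1.23 fm.

λ = 1.23 fm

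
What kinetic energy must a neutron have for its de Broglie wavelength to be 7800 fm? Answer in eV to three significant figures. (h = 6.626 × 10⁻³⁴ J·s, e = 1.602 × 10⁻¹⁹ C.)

p = h/λ = 6.626 × 10⁻³⁴ / 7.800 × 10⁻¹² = 8.495 × 10⁻²³ kg·m/s.
KE = p²/(2m) = (8.495 × 10⁻²³)² / (2 × 1.675 × 10⁻²⁷) = 2.154 × 10⁻¹⁸ J = 13.4 eV.

KE = 13.4 eV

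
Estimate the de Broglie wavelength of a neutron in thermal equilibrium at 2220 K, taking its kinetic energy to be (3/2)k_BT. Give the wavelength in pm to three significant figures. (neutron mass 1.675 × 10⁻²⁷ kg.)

λ = 53.4 pm

KE = (3/2)k_BT = 1.5 × 1.381 × 10⁻²³ × 2220 = 4.599 × 10⁻²⁰ J.
p = √(2mKE) = √(2 × 1.675 × 10⁻²⁷ × 4.599 × 10⁻²⁰) = 1.241 × 10⁻²³ kg·m/s.
λ = h/p = 5.34 × 10⁻¹¹ m = 53.4 pm.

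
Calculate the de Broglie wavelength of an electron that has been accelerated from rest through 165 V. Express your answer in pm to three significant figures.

λ = 95.5 pm

KE = eV = 1.602 × 10⁻¹⁹ × 165.0 = 2.643 × 10⁻¹⁷ J.
p = √(2mKE) = √(2 × 9.109 × 10⁻³¹ × 2.643 × 10⁻¹⁷) = 6.939 × 10⁻²⁴ kg·m/s.
λ = h/p = 6.626 × 10⁻³⁴ / 6.939 × 10⁻²⁴ = 9.55 × 10⁻¹¹ m = 95.5 pm.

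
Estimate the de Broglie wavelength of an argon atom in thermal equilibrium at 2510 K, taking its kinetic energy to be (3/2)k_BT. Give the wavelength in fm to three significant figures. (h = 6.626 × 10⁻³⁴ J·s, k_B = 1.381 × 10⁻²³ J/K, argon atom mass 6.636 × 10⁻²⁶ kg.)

λ = 7980 fm

KE = (3/2)k_BT = 1.5 × 1.381 × 10⁻²³ × 2510 = 5.199 × 10⁻²⁰ J.
p = √(2mKE) = √(2 × 6.636 × 10⁻²⁶ × 5.199 × 10⁻²⁰) = 8.307 × 10⁻²³ kg·m/s.
λ = h/p = 7.98 × 10⁻¹² m = 7980 fm.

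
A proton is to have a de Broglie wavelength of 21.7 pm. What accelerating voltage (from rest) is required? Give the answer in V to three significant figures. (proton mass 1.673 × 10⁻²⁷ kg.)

V = 1.74 V

p = h/λ = 6.626 × 10⁻³⁴ / 2.170 × 10⁻¹¹ = 3.053 × 10⁻²³ kg·m/s.
KE = p²/(2m) = 2.786 × 10⁻¹⁹ J.
V = KE/e = 2.786 × 10⁻¹⁹ / (1.602 × 10⁻¹⁹) = 1.74 V.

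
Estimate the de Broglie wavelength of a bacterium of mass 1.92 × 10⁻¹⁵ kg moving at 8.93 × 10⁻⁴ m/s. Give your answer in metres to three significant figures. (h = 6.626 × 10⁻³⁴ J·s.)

p = mv = 1.92 × 10⁻¹⁵ × 8.93 × 10⁻⁴ = 1.715 × 10⁻¹⁸ kg·m/s.
λ = h/p = 6.626 × 10⁻³⁴ / 1.715 × 10⁻¹⁸ = 3.86 × 10⁻¹⁶ m.

λ = 3.86 × 10⁻¹⁶ m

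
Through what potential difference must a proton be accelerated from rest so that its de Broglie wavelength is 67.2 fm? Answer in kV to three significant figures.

V = 181 kV

p = h/λ = 6.626 × 10⁻³⁴ / 6.720 × 10⁻¹⁴ = 9.860 × 10⁻²¹ kg·m/s.
KE = p²/(2m) = 2.906 × 10⁻¹⁴ J.
V = KE/e = 2.906 × 10⁻¹⁴ / (1.602 × 10⁻¹⁹) = 181 kV.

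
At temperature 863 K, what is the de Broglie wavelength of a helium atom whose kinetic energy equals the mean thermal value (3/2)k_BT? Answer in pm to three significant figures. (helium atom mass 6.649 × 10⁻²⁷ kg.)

λ = 43.0 pm

KE = (3/2)k_BT = 1.5 × 1.381 × 10⁻²³ × 863 = 1.788 × 10⁻²⁰ J.
p = √(2mKE) = √(2 × 6.649 × 10⁻²⁷ × 1.788 × 10⁻²⁰) = 1.542 × 10⁻²³ kg·m/s.
λ = h/p = 4.30 × 10⁻¹¹ m = 43.0 pm.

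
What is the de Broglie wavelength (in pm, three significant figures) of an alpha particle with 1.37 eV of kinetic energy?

λ = 12.3 pm

KE = 1.37 eV = 2.195 × 10⁻¹⁹ J.
p = √(2mKE) = √(2 × 6.645 × 10⁻²⁷ × 2.195 × 10⁻¹⁹) = 5.401 × 10⁻²³ kg·m/s.
λ = h/p = 6.626 × 10⁻³⁴ / 5.401 × 10⁻²³ = 1.23 × 10⁻¹¹ m = 12.3 pm.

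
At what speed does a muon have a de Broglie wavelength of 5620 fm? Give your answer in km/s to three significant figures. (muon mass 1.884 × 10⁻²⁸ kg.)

v = 626 km/s

p = h/λ = 6.626 × 10⁻³⁴ / 5.620 × 10⁻¹² = 1.179 × 10⁻²² kg·m/s.
v = p/m = 1.179 × 10⁻²² / 1.884 × 10⁻²⁸ = 6.26 × 10⁵ m/s = 626 km/s.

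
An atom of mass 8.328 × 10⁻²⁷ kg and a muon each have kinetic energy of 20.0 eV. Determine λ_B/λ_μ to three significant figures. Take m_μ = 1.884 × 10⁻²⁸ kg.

λ_B/λ_μ = 0.150

At fixed KE, p = √(2mKE) so λ = h/p ∝ 1/√m.
λ_B/λ_μ = √(m_μ/m_B) = √(1.884 × 10⁻²⁸/8.328 × 10⁻²⁷) = √(0.02262) = 0.150.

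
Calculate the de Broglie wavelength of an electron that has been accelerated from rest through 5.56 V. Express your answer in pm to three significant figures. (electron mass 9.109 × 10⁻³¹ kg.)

λ = 520 pm

KE = eV = 1.602 × 10⁻¹⁹ × 5.560 = 8.907 × 10⁻¹⁹ J.
p = √(2mKE) = √(2 × 9.109 × 10⁻³¹ × 8.907 × 10⁻¹⁹) = 1.274 × 10⁻²⁴ kg·m/s.
λ = h/p = 6.626 × 10⁻³⁴ / 1.274 × 10⁻²⁴ = 5.20 × 10⁻¹⁰ m = 520 pm.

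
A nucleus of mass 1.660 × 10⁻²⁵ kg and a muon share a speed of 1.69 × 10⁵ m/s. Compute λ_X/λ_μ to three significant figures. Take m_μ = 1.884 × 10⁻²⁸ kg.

λ_X/λ_μ = 1.13 × 10⁻³

At fixed v, p = mv so λ = h/(mv) ∝ 1/m.
λ_X/λ_μ = m_μ/m_X = 1.884 × 10⁻²⁸/1.660 × 10⁻²⁵ = 1.13 × 10⁻³.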